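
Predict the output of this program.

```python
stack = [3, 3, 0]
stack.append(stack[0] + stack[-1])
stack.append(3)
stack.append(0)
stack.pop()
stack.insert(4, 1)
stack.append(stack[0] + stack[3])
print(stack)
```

[3, 3, 0, 3, 1, 3, 6]

append stack[0]+stack[-1] = 3+0 = 3 → [3, 3, 0, 3]
append 3 → [3, 3, 0, 3, 3]
append 0 → [3, 3, 0, 3, 3, 0]
pop() removes 0 → [3, 3, 0, 3, 3]
insert 1 at 4 → [3, 3, 0, 3, 1, 3]
append stack[0]+stack[3] = 3+3 = 6 → [3, 3, 0, 3, 1, 3, 6]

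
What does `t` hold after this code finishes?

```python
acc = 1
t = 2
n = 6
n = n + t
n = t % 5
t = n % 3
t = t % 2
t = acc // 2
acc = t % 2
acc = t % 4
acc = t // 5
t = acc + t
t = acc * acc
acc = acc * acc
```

n = 6+2 = 8
n = 2%5 = 2
t = 2%3 = 2
t = 2%2 = 0
t = 1//2 = 0
acc = 0%2 = 0
acc = 0%4 = 0
acc = 0//5 = 0
t = 0+0 = 0
t = 0*0 = 0
acc = 0*0 = 0

0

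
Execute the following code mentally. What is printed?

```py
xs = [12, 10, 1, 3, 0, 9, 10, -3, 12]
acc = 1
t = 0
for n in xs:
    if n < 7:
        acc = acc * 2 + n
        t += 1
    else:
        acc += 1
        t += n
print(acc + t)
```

127

n=12: not <7, acc = 1+1 = 2; t=12
n=10: not <7, acc = 2+1 = 3; t=22
n=1: <7, acc = 3*2+1 = 7; t=23
n=3: <7, acc = 7*2+3 = 17; t=24
n=0: <7, acc = 17*2+0 = 34; t=25
n=9: not <7, acc = 34+1 = 35; t=34
n=10: not <7, acc = 35+1 = 36; t=44
n=-3: <7, acc = 36*2+(-3) = 69; t=45
n=12: not <7, acc = 69+1 = 70; t=57
acc+t = 70+57 = 127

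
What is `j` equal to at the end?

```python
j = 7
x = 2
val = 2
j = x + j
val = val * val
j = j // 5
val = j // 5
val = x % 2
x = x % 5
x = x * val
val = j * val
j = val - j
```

-1

j = 2+7 = 9
val = 2*2 = 4
j = 9//5 = 1
val = 1//5 = 0
val = 2%2 = 0
x = 2%5 = 2
x = 2*0 = 0
val = 1*0 = 0
j = 0-1 = -1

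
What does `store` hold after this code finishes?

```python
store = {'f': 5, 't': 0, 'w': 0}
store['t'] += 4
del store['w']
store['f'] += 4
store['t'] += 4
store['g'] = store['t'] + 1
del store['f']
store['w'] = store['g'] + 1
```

store['t'] = 0+4 = 4 → {'f': 5, 't': 4, 'w': 0}
del 'w' → {'f': 5, 't': 4}
store['f'] = 5+4 = 9 → {'f': 9, 't': 4}
store['t'] = 4+4 = 8 → {'f': 9, 't': 8}
store['g'] = store['t']+1 = 9 → {'f': 9, 't': 8, 'g': 9}
del 'f' → {'t': 8, 'g': 9}
store['w'] = store['g']+1 = 10 → {'t': 8, 'g': 9, 'w': 10}

{'t': 8, 'g': 9, 'w': 10}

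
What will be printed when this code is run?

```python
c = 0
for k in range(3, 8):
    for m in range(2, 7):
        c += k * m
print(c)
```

500

k=3,m=2: c = 0+6 = 6
k=3,m=3: c = 6+9 = 15
k=3,m=4: c = 15+12 = 27
k=3,m=5: c = 27+15 = 42
k=3,m=6: c = 42+18 = 60
k=4,m=2: c = 60+8 = 68
k=4,m=3: c = 68+12 = 80
k=4,m=4: c = 80+16 = 96
k=4,m=5: c = 96+20 = 116
k=4,m=6: c = 116+24 = 140
k=5,m=2: c = 140+10 = 150
k=5,m=3: c = 150+15 = 165
k=5,m=4: c = 165+20 = 185
k=5,m=5: c = 185+25 = 210
k=5,m=6: c = 210+30 = 240
k=6,m=2: c = 240+12 = 252
k=6,m=3: c = 252+18 = 270
k=6,m=4: c = 270+24 = 294
k=6,m=5: c = 294+30 = 324
k=6,m=6: c = 324+36 = 360
k=7,m=2: c = 360+14 = 374
k=7,m=3: c = 374+21 = 395
k=7,m=4: c = 395+28 = 423
k=7,m=5: c = 423+35 = 458
k=7,m=6: c = 458+42 = 500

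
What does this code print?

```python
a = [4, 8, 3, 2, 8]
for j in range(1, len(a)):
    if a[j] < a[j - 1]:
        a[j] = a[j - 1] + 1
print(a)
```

[4, 8, 9, 10, 11]

j=1: 8>=4, unchanged → [4, 8, 3, 2, 8]
j=2: 3<8, a[2] = 8+1 = 9 → [4, 8, 9, 2, 8]
j=3: 2<9, a[3] = 9+1 = 10 → [4, 8, 9, 10, 8]
j=4: 8<10, a[4] = 10+1 = 11 → [4, 8, 9, 10, 11]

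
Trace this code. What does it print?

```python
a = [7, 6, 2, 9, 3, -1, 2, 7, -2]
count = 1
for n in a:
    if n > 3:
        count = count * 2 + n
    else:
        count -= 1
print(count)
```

n=7: >3, count = 1*2+7 = 9
n=6: >3, count = 9*2+6 = 24
n=2: not >3, count = 24-1 = 23
n=9: >3, count = 23*2+9 = 55
n=3: not >3, count = 55-1 = 54
n=-1: not >3, count = 54-1 = 53
n=2: not >3, count = 53-1 = 52
n=7: >3, count = 52*2+7 = 111
n=-2: not >3, count = 111-1 = 110

110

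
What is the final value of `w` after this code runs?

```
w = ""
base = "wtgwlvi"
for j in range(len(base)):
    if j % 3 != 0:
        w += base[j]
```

j=0: skip
j=1: add 't' → 't'
j=2: add 'g' → 'tg'
j=3: skip
j=4: add 'l' → 'tgl'
j=5: add 'v' → 'tglv'
j=6: skip

'tglv'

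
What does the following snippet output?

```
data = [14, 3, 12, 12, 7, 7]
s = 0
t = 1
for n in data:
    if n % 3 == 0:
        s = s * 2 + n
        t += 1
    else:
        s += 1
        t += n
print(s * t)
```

n=14: not %3==0, s = 0+1 = 1; t=15
n=3: %3==0, s = 1*2+3 = 5; t=16
n=12: %3==0, s = 5*2+12 = 22; t=17
n=12: %3==0, s = 22*2+12 = 56; t=18
n=7: not %3==0, s = 56+1 = 57; t=25
n=7: not %3==0, s = 57+1 = 58; t=32
s*t = 58*32 = 1856

1856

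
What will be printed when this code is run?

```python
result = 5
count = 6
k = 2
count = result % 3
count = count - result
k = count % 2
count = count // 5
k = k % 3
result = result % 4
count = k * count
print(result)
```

count = 5%3 = 2
count = 2-5 = -3
k = (-3)%2 = 1
count = (-3)//5 = -1
k = 1%3 = 1
result = 5%4 = 1
count = 1*(-1) = -1

1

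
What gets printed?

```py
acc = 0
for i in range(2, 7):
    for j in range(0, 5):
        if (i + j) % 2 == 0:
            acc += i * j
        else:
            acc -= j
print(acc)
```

i=2,j=0: even sum, acc = 0+0 = 0
i=2,j=1: odd sum, acc = 0-1 = -1
i=2,j=2: even sum, acc = (-1)+4 = 3
i=2,j=3: odd sum, acc = 3-3 = 0
i=2,j=4: even sum, acc = 0+8 = 8
i=3,j=0: odd sum, acc = 8-0 = 8
i=3,j=1: even sum, acc = 8+3 = 11
i=3,j=2: odd sum, acc = 11-2 = 9
i=3,j=3: even sum, acc = 9+9 = 18
i=3,j=4: odd sum, acc = 18-4 = 14
i=4,j=0: even sum, acc = 14+0 = 14
i=4,j=1: odd sum, acc = 14-1 = 13
i=4,j=2: even sum, acc = 13+8 = 21
i=4,j=3: odd sum, acc = 21-3 = 18
i=4,j=4: even sum, acc = 18+16 = 34
i=5,j=0: odd sum, acc = 34-0 = 34
i=5,j=1: even sum, acc = 34+5 = 39
i=5,j=2: odd sum, acc = 39-2 = 37
i=5,j=3: even sum, acc = 37+15 = 52
i=5,j=4: odd sum, acc = 52-4 = 48
i=6,j=0: even sum, acc = 48+0 = 48
i=6,j=1: odd sum, acc = 48-1 = 47
i=6,j=2: even sum, acc = 47+12 = 59
i=6,j=3: odd sum, acc = 59-3 = 56
i=6,j=4: even sum, acc = 56+24 = 80

80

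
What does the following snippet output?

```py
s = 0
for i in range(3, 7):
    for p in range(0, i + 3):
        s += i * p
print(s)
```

i=3,p=0: s = 0+0 = 0
i=3,p=1: s = 0+3 = 3
i=3,p=2: s = 3+6 = 9
i=3,p=3: s = 9+9 = 18
i=3,p=4: s = 18+12 = 30
i=3,p=5: s = 30+15 = 45
i=4,p=0: s = 45+0 = 45
i=4,p=1: s = 45+4 = 49
i=4,p=2: s = 49+8 = 57
i=4,p=3: s = 57+12 = 69
i=4,p=4: s = 69+16 = 85
i=4,p=5: s = 85+20 = 105
i=4,p=6: s = 105+24 = 129
i=5,p=0: s = 129+0 = 129
i=5,p=1: s = 129+5 = 134
i=5,p=2: s = 134+10 = 144
i=5,p=3: s = 144+15 = 159
i=5,p=4: s = 159+20 = 179
i=5,p=5: s = 179+25 = 204
i=5,p=6: s = 204+30 = 234
i=5,p=7: s = 234+35 = 269
i=6,p=0: s = 269+0 = 269
i=6,p=1: s = 269+6 = 275
i=6,p=2: s = 275+12 = 287
i=6,p=3: s = 287+18 = 305
i=6,p=4: s = 305+24 = 329
i=6,p=5: s = 329+30 = 359
i=6,p=6: s = 359+36 = 395
i=6,p=7: s = 395+42 = 437
i=6,p=8: s = 437+48 = 485

485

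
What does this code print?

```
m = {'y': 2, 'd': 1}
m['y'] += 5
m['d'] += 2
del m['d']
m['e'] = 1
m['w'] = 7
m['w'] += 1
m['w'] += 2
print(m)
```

m['y'] = 2+5 = 7 → {'y': 7, 'd': 1}
m['d'] = 1+2 = 3 → {'y': 7, 'd': 3}
del 'd' → {'y': 7}
m['e'] = 1 → {'y': 7, 'e': 1}
m['w'] = 7 → {'y': 7, 'e': 1, 'w': 7}
m['w'] = 7+1 = 8 → {'y': 7, 'e': 1, 'w': 8}
m['w'] = 8+2 = 10 → {'y': 7, 'e': 1, 'w': 10}

{'y': 7, 'e': 1, 'w': 10}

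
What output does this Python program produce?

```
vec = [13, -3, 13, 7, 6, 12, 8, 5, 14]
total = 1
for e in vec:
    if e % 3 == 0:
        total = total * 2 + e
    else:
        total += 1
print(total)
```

39

e=13: not %3==0, total = 1+1 = 2
e=-3: %3==0, total = 2*2+(-3) = 1
e=13: not %3==0, total = 1+1 = 2
e=7: not %3==0, total = 2+1 = 3
e=6: %3==0, total = 3*2+6 = 12
e=12: %3==0, total = 12*2+12 = 36
e=8: not %3==0, total = 36+1 = 37
e=5: not %3==0, total = 37+1 = 38
e=14: not %3==0, total = 38+1 = 39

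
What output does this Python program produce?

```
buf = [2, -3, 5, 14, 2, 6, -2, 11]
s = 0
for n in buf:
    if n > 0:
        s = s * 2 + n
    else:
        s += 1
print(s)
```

n=2: >0, s = 0*2+2 = 2
n=-3: not >0, s = 2+1 = 3
n=5: >0, s = 3*2+5 = 11
n=14: >0, s = 11*2+14 = 36
n=2: >0, s = 36*2+2 = 74
n=6: >0, s = 74*2+6 = 154
n=-2: not >0, s = 154+1 = 155
n=11: >0, s = 155*2+11 = 321

321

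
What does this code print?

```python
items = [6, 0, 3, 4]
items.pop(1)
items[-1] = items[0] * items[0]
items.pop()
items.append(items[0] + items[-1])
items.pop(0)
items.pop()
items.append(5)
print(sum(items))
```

8

pop(1) removes 0 → [6, 3, 4]
items[-1] = items[0]*items[0] = 6*6 = 36 → [6, 3, 36]
pop() removes 36 → [6, 3]
append items[0]+items[-1] = 6+3 = 9 → [6, 3, 9]
pop(0) removes 6 → [3, 9]
pop() removes 9 → [3]
append 5 → [3, 5]
sum = 8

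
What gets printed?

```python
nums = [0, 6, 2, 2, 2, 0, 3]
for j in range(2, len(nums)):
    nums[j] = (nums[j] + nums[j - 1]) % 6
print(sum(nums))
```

15

j=2: nums[2] = (2+6)%6 = 2 → [0, 6, 2, 2, 2, 0, 3]
j=3: nums[3] = (2+2)%6 = 4 → [0, 6, 2, 4, 2, 0, 3]
j=4: nums[4] = (2+4)%6 = 0 → [0, 6, 2, 4, 0, 0, 3]
j=5: nums[5] = (0+0)%6 = 0 → [0, 6, 2, 4, 0, 0, 3]
j=6: nums[6] = (3+0)%6 = 3 → [0, 6, 2, 4, 0, 0, 3]
sum = 15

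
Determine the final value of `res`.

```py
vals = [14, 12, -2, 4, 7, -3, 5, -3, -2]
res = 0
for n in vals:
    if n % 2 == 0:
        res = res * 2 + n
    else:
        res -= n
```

306

n=14: even, res = 0*2+14 = 14
n=12: even, res = 14*2+12 = 40
n=-2: even, res = 40*2+(-2) = 78
n=4: even, res = 78*2+4 = 160
n=7: not even, res = 160-7 = 153
n=-3: not even, res = 153-(-3) = 156
n=5: not even, res = 156-5 = 151
n=-3: not even, res = 151-(-3) = 154
n=-2: even, res = 154*2+(-2) = 306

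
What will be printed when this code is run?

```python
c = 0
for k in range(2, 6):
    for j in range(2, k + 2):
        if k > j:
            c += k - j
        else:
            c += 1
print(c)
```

18

k=2,j=2: not 2>2, c = 0+1 = 1
k=2,j=3: not 2>3, c = 1+1 = 2
k=3,j=2: 3>2, c = 2+1 = 3
k=3,j=3: not 3>3, c = 3+1 = 4
k=3,j=4: not 3>4, c = 4+1 = 5
k=4,j=2: 4>2, c = 5+2 = 7
k=4,j=3: 4>3, c = 7+1 = 8
k=4,j=4: not 4>4, c = 8+1 = 9
k=4,j=5: not 4>5, c = 9+1 = 10
k=5,j=2: 5>2, c = 10+3 = 13
k=5,j=3: 5>3, c = 13+2 = 15
k=5,j=4: 5>4, c = 15+1 = 16
k=5,j=5: not 5>5, c = 16+1 = 17
k=5,j=6: not 5>6, c = 17+1 = 18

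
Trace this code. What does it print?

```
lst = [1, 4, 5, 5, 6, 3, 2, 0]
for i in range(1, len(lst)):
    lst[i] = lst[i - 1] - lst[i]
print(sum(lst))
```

-112

i=1: lst[1] = 1-4 = -3 → [1, -3, 5, 5, 6, 3, 2, 0]
i=2: lst[2] = (-3)-5 = -8 → [1, -3, -8, 5, 6, 3, 2, 0]
i=3: lst[3] = (-8)-5 = -13 → [1, -3, -8, -13, 6, 3, 2, 0]
i=4: lst[4] = (-13)-6 = -19 → [1, -3, -8, -13, -19, 3, 2, 0]
i=5: lst[5] = (-19)-3 = -22 → [1, -3, -8, -13, -19, -22, 2, 0]
i=6: lst[6] = (-22)-2 = -24 → [1, -3, -8, -13, -19, -22, -24, 0]
i=7: lst[7] = (-24)-0 = -24 → [1, -3, -8, -13, -19, -22, -24, -24]
sum = -112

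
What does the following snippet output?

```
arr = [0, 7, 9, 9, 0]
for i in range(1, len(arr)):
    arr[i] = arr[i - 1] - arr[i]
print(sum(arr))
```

-73

i=1: arr[1] = 0-7 = -7 → [0, -7, 9, 9, 0]
i=2: arr[2] = (-7)-9 = -16 → [0, -7, -16, 9, 0]
i=3: arr[3] = (-16)-9 = -25 → [0, -7, -16, -25, 0]
i=4: arr[4] = (-25)-0 = -25 → [0, -7, -16, -25, -25]
sum = -73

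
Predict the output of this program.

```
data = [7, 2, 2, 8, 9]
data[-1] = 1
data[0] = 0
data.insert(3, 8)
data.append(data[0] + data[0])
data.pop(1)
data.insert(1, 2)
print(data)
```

[0, 2, 2, 8, 8, 1, 0]

data[-1] = 1 → [7, 2, 2, 8, 1]
data[0] = 0 → [0, 2, 2, 8, 1]
insert 8 at 3 → [0, 2, 2, 8, 8, 1]
append data[0]+data[0] = 0+0 = 0 → [0, 2, 2, 8, 8, 1, 0]
pop(1) removes 2 → [0, 2, 8, 8, 1, 0]
insert 2 at 1 → [0, 2, 2, 8, 8, 1, 0]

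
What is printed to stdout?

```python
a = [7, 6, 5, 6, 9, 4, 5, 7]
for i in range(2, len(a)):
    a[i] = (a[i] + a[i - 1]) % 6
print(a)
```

i=2: a[2] = (5+6)%6 = 5 → [7, 6, 5, 6, 9, 4, 5, 7]
i=3: a[3] = (6+5)%6 = 5 → [7, 6, 5, 5, 9, 4, 5, 7]
i=4: a[4] = (9+5)%6 = 2 → [7, 6, 5, 5, 2, 4, 5, 7]
i=5: a[5] = (4+2)%6 = 0 → [7, 6, 5, 5, 2, 0, 5, 7]
i=6: a[6] = (5+0)%6 = 5 → [7, 6, 5, 5, 2, 0, 5, 7]
i=7: a[7] = (7+5)%6 = 0 → [7, 6, 5, 5, 2, 0, 5, 0]

[7, 6, 5, 5, 2, 0, 5, 0]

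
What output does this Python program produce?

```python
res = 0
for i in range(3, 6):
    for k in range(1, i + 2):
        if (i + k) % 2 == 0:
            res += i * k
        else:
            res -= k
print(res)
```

i=3,k=1: even sum, res = 0+3 = 3
i=3,k=2: odd sum, res = 3-2 = 1
i=3,k=3: even sum, res = 1+9 = 10
i=3,k=4: odd sum, res = 10-4 = 6
i=4,k=1: odd sum, res = 6-1 = 5
i=4,k=2: even sum, res = 5+8 = 13
i=4,k=3: odd sum, res = 13-3 = 10
i=4,k=4: even sum, res = 10+16 = 26
i=4,k=5: odd sum, res = 26-5 = 21
i=5,k=1: even sum, res = 21+5 = 26
i=5,k=2: odd sum, res = 26-2 = 24
i=5,k=3: even sum, res = 24+15 = 39
i=5,k=4: odd sum, res = 39-4 = 35
i=5,k=5: even sum, res = 35+25 = 60
i=5,k=6: odd sum, res = 60-6 = 54

54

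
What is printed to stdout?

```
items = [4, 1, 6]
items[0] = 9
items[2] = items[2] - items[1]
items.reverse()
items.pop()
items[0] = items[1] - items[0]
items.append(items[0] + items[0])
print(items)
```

items[0] = 9 → [9, 1, 6]
items[2] = items[2]-items[1] = 6-1 = 5 → [9, 1, 5]
reverse → [5, 1, 9]
pop() removes 9 → [5, 1]
items[0] = items[1]-items[0] = 1-5 = -4 → [-4, 1]
append items[0]+items[0] = (-4)+(-4) = -8 → [-4, 1, -8]

[-4, 1, -8]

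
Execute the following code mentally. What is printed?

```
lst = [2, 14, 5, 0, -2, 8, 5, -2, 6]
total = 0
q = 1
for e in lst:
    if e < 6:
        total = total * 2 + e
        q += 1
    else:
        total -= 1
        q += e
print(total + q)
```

142

e=2: <6, total = 0*2+2 = 2; q=2
e=14: not <6, total = 2-1 = 1; q=16
e=5: <6, total = 1*2+5 = 7; q=17
e=0: <6, total = 7*2+0 = 14; q=18
e=-2: <6, total = 14*2+(-2) = 26; q=19
e=8: not <6, total = 26-1 = 25; q=27
e=5: <6, total = 25*2+5 = 55; q=28
e=-2: <6, total = 55*2+(-2) = 108; q=29
e=6: not <6, total = 108-1 = 107; q=35
total+q = 107+35 = 142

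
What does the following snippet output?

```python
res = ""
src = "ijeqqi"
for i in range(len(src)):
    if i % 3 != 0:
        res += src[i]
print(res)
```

jeqi

i=0: skip
i=1: add 'j' → 'j'
i=2: add 'e' → 'je'
i=3: skip
i=4: add 'q' → 'jeq'
i=5: add 'i' → 'jeqi'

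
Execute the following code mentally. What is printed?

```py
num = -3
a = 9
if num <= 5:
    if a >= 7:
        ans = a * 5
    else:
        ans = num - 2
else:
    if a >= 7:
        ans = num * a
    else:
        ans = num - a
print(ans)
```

num=-3, a=9
num <= 5 is True; a >= 7 is True
→ ans = a * 5 = 45

45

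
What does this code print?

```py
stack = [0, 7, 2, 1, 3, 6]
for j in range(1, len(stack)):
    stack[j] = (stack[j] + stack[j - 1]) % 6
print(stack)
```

[0, 1, 3, 4, 1, 1]

j=1: stack[1] = (7+0)%6 = 1 → [0, 1, 2, 1, 3, 6]
j=2: stack[2] = (2+1)%6 = 3 → [0, 1, 3, 1, 3, 6]
j=3: stack[3] = (1+3)%6 = 4 → [0, 1, 3, 4, 3, 6]
j=4: stack[4] = (3+4)%6 = 1 → [0, 1, 3, 4, 1, 6]
j=5: stack[5] = (6+1)%6 = 1 → [0, 1, 3, 4, 1, 1]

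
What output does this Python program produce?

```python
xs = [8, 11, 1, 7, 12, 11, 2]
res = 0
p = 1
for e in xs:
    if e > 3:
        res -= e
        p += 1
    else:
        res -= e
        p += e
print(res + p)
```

-43

e=8: >3, res = 0-8 = -8; p=2
e=11: >3, res = (-8)-11 = -19; p=3
e=1: not >3, res = (-19)-1 = -20; p=4
e=7: >3, res = (-20)-7 = -27; p=5
e=12: >3, res = (-27)-12 = -39; p=6
e=11: >3, res = (-39)-11 = -50; p=7
e=2: not >3, res = (-50)-2 = -52; p=9
res+p = (-52)+9 = -43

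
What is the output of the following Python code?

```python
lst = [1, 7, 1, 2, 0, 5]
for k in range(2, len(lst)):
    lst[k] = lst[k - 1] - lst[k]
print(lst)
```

[1, 7, 6, 4, 4, -1]

k=2: lst[2] = 7-1 = 6 → [1, 7, 6, 2, 0, 5]
k=3: lst[3] = 6-2 = 4 → [1, 7, 6, 4, 0, 5]
k=4: lst[4] = 4-0 = 4 → [1, 7, 6, 4, 4, 5]
k=5: lst[5] = 4-5 = -1 → [1, 7, 6, 4, 4, -1]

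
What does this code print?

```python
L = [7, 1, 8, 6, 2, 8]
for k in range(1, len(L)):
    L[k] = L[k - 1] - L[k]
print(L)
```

[7, 6, -2, -8, -10, -18]

k=1: L[1] = 7-1 = 6 → [7, 6, 8, 6, 2, 8]
k=2: L[2] = 6-8 = -2 → [7, 6, -2, 6, 2, 8]
k=3: L[3] = (-2)-6 = -8 → [7, 6, -2, -8, 2, 8]
k=4: L[4] = (-8)-2 = -10 → [7, 6, -2, -8, -10, 8]
k=5: L[5] = (-10)-8 = -18 → [7, 6, -2, -8, -10, -18]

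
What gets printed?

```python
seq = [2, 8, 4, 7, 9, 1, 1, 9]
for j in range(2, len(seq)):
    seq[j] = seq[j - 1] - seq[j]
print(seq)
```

j=2: seq[2] = 8-4 = 4 → [2, 8, 4, 7, 9, 1, 1, 9]
j=3: seq[3] = 4-7 = -3 → [2, 8, 4, -3, 9, 1, 1, 9]
j=4: seq[4] = (-3)-9 = -12 → [2, 8, 4, -3, -12, 1, 1, 9]
j=5: seq[5] = (-12)-1 = -13 → [2, 8, 4, -3, -12, -13, 1, 9]
j=6: seq[6] = (-13)-1 = -14 → [2, 8, 4, -3, -12, -13, -14, 9]
j=7: seq[7] = (-14)-9 = -23 → [2, 8, 4, -3, -12, -13, -14, -23]

[2, 8, 4, -3, -12, -13, -14, -23]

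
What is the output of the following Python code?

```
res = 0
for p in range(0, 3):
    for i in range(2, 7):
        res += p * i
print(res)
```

p=0,i=2: res = 0+0 = 0
p=0,i=3: res = 0+0 = 0
p=0,i=4: res = 0+0 = 0
p=0,i=5: res = 0+0 = 0
p=0,i=6: res = 0+0 = 0
p=1,i=2: res = 0+2 = 2
p=1,i=3: res = 2+3 = 5
p=1,i=4: res = 5+4 = 9
p=1,i=5: res = 9+5 = 14
p=1,i=6: res = 14+6 = 20
p=2,i=2: res = 20+4 = 24
p=2,i=3: res = 24+6 = 30
p=2,i=4: res = 30+8 = 38
p=2,i=5: res = 38+10 = 48
p=2,i=6: res = 48+12 = 60

60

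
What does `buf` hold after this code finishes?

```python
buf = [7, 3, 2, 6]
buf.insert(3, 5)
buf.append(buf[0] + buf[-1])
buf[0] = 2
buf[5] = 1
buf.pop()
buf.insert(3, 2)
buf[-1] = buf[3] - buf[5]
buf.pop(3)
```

insert 5 at 3 → [7, 3, 2, 5, 6]
append buf[0]+buf[-1] = 7+6 = 13 → [7, 3, 2, 5, 6, 13]
buf[0] = 2 → [2, 3, 2, 5, 6, 13]
buf[5] = 1 → [2, 3, 2, 5, 6, 1]
pop() removes 1 → [2, 3, 2, 5, 6]
insert 2 at 3 → [2, 3, 2, 2, 5, 6]
buf[-1] = buf[3]-buf[5] = 2-6 = -4 → [2, 3, 2, 2, 5, -4]
pop(3) removes 2 → [2, 3, 2, 5, -4]

[2, 3, 2, 5, -4]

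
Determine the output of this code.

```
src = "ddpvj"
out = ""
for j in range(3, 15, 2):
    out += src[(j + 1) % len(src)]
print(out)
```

j=3: add src[4]='j' → 'j'
j=5: add src[1]='d' → 'jd'
j=7: add src[3]='v' → 'jdv'
j=9: add src[0]='d' → 'jdvd'
j=11: add src[2]='p' → 'jdvdp'
j=13: add src[4]='j' → 'jdvdpj'

jdvdpj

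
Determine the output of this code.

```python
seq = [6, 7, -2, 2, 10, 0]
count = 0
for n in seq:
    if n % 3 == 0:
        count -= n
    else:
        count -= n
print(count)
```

-23

n=6: %3==0, count = 0-6 = -6
n=7: not %3==0, count = (-6)-7 = -13
n=-2: not %3==0, count = (-13)-(-2) = -11
n=2: not %3==0, count = (-11)-2 = -13
n=10: not %3==0, count = (-13)-10 = -23
n=0: %3==0, count = (-23)-0 = -23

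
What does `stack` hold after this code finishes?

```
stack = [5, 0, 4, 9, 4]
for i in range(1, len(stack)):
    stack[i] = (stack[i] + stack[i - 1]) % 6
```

[5, 5, 3, 0, 4]

i=1: stack[1] = (0+5)%6 = 5 → [5, 5, 4, 9, 4]
i=2: stack[2] = (4+5)%6 = 3 → [5, 5, 3, 9, 4]
i=3: stack[3] = (9+3)%6 = 0 → [5, 5, 3, 0, 4]
i=4: stack[4] = (4+0)%6 = 4 → [5, 5, 3, 0, 4]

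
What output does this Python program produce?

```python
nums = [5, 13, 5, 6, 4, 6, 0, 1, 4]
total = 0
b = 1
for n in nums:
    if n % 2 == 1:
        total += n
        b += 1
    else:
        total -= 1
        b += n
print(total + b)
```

44

n=5: odd, total = 0+5 = 5; b=2
n=13: odd, total = 5+13 = 18; b=3
n=5: odd, total = 18+5 = 23; b=4
n=6: not odd, total = 23-1 = 22; b=10
n=4: not odd, total = 22-1 = 21; b=14
n=6: not odd, total = 21-1 = 20; b=20
n=0: not odd, total = 20-1 = 19; b=20
n=1: odd, total = 19+1 = 20; b=21
n=4: not odd, total = 20-1 = 19; b=25
total+b = 19+25 = 44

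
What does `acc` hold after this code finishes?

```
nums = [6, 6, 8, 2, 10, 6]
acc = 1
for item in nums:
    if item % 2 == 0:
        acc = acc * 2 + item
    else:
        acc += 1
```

450

item=6: even, acc = 1*2+6 = 8
item=6: even, acc = 8*2+6 = 22
item=8: even, acc = 22*2+8 = 52
item=2: even, acc = 52*2+2 = 106
item=10: even, acc = 106*2+10 = 222
item=6: even, acc = 222*2+6 = 450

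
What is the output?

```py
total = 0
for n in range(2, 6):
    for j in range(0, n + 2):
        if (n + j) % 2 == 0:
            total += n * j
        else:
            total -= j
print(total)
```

54

n=2,j=0: even sum, total = 0+0 = 0
n=2,j=1: odd sum, total = 0-1 = -1
n=2,j=2: even sum, total = (-1)+4 = 3
n=2,j=3: odd sum, total = 3-3 = 0
n=3,j=0: odd sum, total = 0-0 = 0
n=3,j=1: even sum, total = 0+3 = 3
n=3,j=2: odd sum, total = 3-2 = 1
n=3,j=3: even sum, total = 1+9 = 10
n=3,j=4: odd sum, total = 10-4 = 6
n=4,j=0: even sum, total = 6+0 = 6
n=4,j=1: odd sum, total = 6-1 = 5
n=4,j=2: even sum, total = 5+8 = 13
n=4,j=3: odd sum, total = 13-3 = 10
n=4,j=4: even sum, total = 10+16 = 26
n=4,j=5: odd sum, total = 26-5 = 21
n=5,j=0: odd sum, total = 21-0 = 21
n=5,j=1: even sum, total = 21+5 = 26
n=5,j=2: odd sum, total = 26-2 = 24
n=5,j=3: even sum, total = 24+15 = 39
n=5,j=4: odd sum, total = 39-4 = 35
n=5,j=5: even sum, total = 35+25 = 60
n=5,j=6: odd sum, total = 60-6 = 54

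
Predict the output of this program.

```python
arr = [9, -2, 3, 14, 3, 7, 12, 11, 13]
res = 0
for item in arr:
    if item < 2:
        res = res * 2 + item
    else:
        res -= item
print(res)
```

-83

item=9: not <2, res = 0-9 = -9
item=-2: <2, res = (-9)*2+(-2) = -20
item=3: not <2, res = (-20)-3 = -23
item=14: not <2, res = (-23)-14 = -37
item=3: not <2, res = (-37)-3 = -40
item=7: not <2, res = (-40)-7 = -47
item=12: not <2, res = (-47)-12 = -59
item=11: not <2, res = (-59)-11 = -70
item=13: not <2, res = (-70)-13 = -83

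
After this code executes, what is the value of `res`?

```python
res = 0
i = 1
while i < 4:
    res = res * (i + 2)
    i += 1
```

0

i=1: res = 0*3 = 0
i=2: res = 0*4 = 0
i=3: res = 0*5 = 0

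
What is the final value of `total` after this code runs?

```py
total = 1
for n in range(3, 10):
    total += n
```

n=3: total = 1+3 = 4
n=4: total = 4+4 = 8
n=5: total = 8+5 = 13
n=6: total = 13+6 = 19
n=7: total = 19+7 = 26
n=8: total = 26+8 = 34
n=9: total = 34+9 = 43

43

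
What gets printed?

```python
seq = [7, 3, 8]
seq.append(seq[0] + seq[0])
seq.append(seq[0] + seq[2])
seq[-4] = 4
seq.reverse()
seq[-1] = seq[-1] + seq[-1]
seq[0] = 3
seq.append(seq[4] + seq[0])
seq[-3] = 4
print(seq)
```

append seq[0]+seq[0] = 7+7 = 14 → [7, 3, 8, 14]
append seq[0]+seq[2] = 7+8 = 15 → [7, 3, 8, 14, 15]
seq[-4] = 4 → [7, 4, 8, 14, 15]
reverse → [15, 14, 8, 4, 7]
seq[-1] = seq[-1]+seq[-1] = 7+7 = 14 → [15, 14, 8, 4, 14]
seq[0] = 3 → [3, 14, 8, 4, 14]
append seq[4]+seq[0] = 14+3 = 17 → [3, 14, 8, 4, 14, 17]
seq[-3] = 4 → [3, 14, 8, 4, 14, 17]

[3, 14, 8, 4, 14, 17]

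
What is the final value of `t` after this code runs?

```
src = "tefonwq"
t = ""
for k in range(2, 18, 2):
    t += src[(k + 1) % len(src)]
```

'owtfnqeo'

k=2: add src[3]='o' → 'o'
k=4: add src[5]='w' → 'ow'
k=6: add src[0]='t' → 'owt'
k=8: add src[2]='f' → 'owtf'
k=10: add src[4]='n' → 'owtfn'
k=12: add src[6]='q' → 'owtfnq'
k=14: add src[1]='e' → 'owtfnqe'
k=16: add src[3]='o' → 'owtfnqeo'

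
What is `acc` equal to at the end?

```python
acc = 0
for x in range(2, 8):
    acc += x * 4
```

108

x=2: acc = 0+2*4 = 8
x=3: acc = 8+3*4 = 20
x=4: acc = 20+4*4 = 36
x=5: acc = 36+5*4 = 56
x=6: acc = 56+6*4 = 80
x=7: acc = 80+7*4 = 108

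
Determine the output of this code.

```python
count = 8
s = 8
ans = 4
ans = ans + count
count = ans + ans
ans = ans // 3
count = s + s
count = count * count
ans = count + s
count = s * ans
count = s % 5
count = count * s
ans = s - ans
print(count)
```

24

ans = 4+8 = 12
count = 12+12 = 24
ans = 12//3 = 4
count = 8+8 = 16
count = 16*16 = 256
ans = 256+8 = 264
count = 8*264 = 2112
count = 8%5 = 3
count = 3*8 = 24
ans = 8-264 = -256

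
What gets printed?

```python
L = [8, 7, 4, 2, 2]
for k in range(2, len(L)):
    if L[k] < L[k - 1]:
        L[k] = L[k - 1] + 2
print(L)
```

k=2: 4<7, L[2] = 7+2 = 9 → [8, 7, 9, 2, 2]
k=3: 2<9, L[3] = 9+2 = 11 → [8, 7, 9, 11, 2]
k=4: 2<11, L[4] = 11+2 = 13 → [8, 7, 9, 11, 13]

[8, 7, 9, 11, 13]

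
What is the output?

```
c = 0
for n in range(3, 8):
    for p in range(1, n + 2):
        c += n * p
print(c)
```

n=3,p=1: c = 0+3 = 3
n=3,p=2: c = 3+6 = 9
n=3,p=3: c = 9+9 = 18
n=3,p=4: c = 18+12 = 30
n=4,p=1: c = 30+4 = 34
n=4,p=2: c = 34+8 = 42
n=4,p=3: c = 42+12 = 54
n=4,p=4: c = 54+16 = 70
n=4,p=5: c = 70+20 = 90
n=5,p=1: c = 90+5 = 95
n=5,p=2: c = 95+10 = 105
n=5,p=3: c = 105+15 = 120
n=5,p=4: c = 120+20 = 140
n=5,p=5: c = 140+25 = 165
n=5,p=6: c = 165+30 = 195
n=6,p=1: c = 195+6 = 201
n=6,p=2: c = 201+12 = 213
n=6,p=3: c = 213+18 = 231
n=6,p=4: c = 231+24 = 255
n=6,p=5: c = 255+30 = 285
n=6,p=6: c = 285+36 = 321
n=6,p=7: c = 321+42 = 363
n=7,p=1: c = 363+7 = 370
n=7,p=2: c = 370+14 = 384
n=7,p=3: c = 384+21 = 405
n=7,p=4: c = 405+28 = 433
n=7,p=5: c = 433+35 = 468
n=7,p=6: c = 468+42 = 510
n=7,p=7: c = 510+49 = 559
n=7,p=8: c = 559+56 = 615

615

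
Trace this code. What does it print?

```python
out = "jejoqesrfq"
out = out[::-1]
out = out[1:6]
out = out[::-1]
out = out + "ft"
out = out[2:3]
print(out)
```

s

reverse → 'qfrseqojej'
slice [1:6] → 'frseq'
reverse → 'qesrf'
+ 'ft' → 'qesrfft'
slice [2:3] → 's'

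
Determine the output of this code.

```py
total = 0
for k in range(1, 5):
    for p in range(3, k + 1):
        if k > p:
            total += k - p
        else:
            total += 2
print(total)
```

5

k=3,p=3: not 3>3, total = 0+2 = 2
k=4,p=3: 4>3, total = 2+1 = 3
k=4,p=4: not 4>4, total = 3+2 = 5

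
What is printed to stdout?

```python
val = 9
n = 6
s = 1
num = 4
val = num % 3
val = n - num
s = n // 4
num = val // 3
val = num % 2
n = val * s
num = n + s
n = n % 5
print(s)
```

1

val = 4%3 = 1
val = 6-4 = 2
s = 6//4 = 1
num = 2//3 = 0
val = 0%2 = 0
n = 0*1 = 0
num = 0+1 = 1
n = 0%5 = 0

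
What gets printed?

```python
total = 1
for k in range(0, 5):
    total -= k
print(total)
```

-9

k=0: total = 1-0 = 1
k=1: total = 1-1 = 0
k=2: total = 0-2 = -2
k=3: total = (-2)-3 = -5
k=4: total = (-5)-4 = -9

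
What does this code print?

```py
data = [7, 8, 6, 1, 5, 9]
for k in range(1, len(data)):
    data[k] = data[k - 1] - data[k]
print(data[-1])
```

-22

k=1: data[1] = 7-8 = -1 → [7, -1, 6, 1, 5, 9]
k=2: data[2] = (-1)-6 = -7 → [7, -1, -7, 1, 5, 9]
k=3: data[3] = (-7)-1 = -8 → [7, -1, -7, -8, 5, 9]
k=4: data[4] = (-8)-5 = -13 → [7, -1, -7, -8, -13, 9]
k=5: data[5] = (-13)-9 = -22 → [7, -1, -7, -8, -13, -22]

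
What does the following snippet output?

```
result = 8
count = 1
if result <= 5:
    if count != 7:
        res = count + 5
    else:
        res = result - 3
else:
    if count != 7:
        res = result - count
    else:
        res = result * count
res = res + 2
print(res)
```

9

result=8, count=1
result <= 5 is False; count != 7 is True
→ res = result - count = 7
res = 7+2 = 9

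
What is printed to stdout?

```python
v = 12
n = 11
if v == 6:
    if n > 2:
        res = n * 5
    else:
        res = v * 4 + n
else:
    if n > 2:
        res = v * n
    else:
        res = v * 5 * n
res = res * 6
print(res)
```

792

v=12, n=11
v == 6 is False; n > 2 is True
→ res = v * n = 132
res = 132*6 = 792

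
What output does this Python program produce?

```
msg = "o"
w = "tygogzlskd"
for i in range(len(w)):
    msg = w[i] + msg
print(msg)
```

i=0: prepend 't' → 'to'
i=1: prepend 'y' → 'yto'
i=2: prepend 'g' → 'gyto'
i=3: prepend 'o' → 'ogyto'
i=4: prepend 'g' → 'gogyto'
i=5: prepend 'z' → 'zgogyto'
i=6: prepend 'l' → 'lzgogyto'
i=7: prepend 's' → 'slzgogyto'
i=8: prepend 'k' → 'kslzgogyto'
i=9: prepend 'd' → 'dkslzgogyto'

dkslzgogyto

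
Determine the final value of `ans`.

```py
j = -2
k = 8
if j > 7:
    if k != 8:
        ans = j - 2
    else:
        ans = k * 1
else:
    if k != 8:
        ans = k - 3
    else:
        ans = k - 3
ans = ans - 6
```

j=-2, k=8
j > 7 is False; k != 8 is False
→ ans = k - 3 = 5
ans = 5-6 = -1

-1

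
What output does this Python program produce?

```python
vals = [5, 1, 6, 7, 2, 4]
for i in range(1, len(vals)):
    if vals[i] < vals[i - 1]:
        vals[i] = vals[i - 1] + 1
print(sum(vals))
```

i=1: 1<5, vals[1] = 5+1 = 6 → [5, 6, 6, 7, 2, 4]
i=2: 6>=6, unchanged → [5, 6, 6, 7, 2, 4]
i=3: 7>=6, unchanged → [5, 6, 6, 7, 2, 4]
i=4: 2<7, vals[4] = 7+1 = 8 → [5, 6, 6, 7, 8, 4]
i=5: 4<8, vals[5] = 8+1 = 9 → [5, 6, 6, 7, 8, 9]
sum = 41

41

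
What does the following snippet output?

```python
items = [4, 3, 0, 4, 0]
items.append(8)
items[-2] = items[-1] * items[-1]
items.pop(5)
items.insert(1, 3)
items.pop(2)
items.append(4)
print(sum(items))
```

79

append 8 → [4, 3, 0, 4, 0, 8]
items[-2] = items[-1]*items[-1] = 8*8 = 64 → [4, 3, 0, 4, 64, 8]
pop(5) removes 8 → [4, 3, 0, 4, 64]
insert 3 at 1 → [4, 3, 3, 0, 4, 64]
pop(2) removes 3 → [4, 3, 0, 4, 64]
append 4 → [4, 3, 0, 4, 64, 4]
sum = 79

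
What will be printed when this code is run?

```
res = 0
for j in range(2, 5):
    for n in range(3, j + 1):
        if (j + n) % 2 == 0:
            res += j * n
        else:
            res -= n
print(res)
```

22

j=3,n=3: even sum, res = 0+9 = 9
j=4,n=3: odd sum, res = 9-3 = 6
j=4,n=4: even sum, res = 6+16 = 22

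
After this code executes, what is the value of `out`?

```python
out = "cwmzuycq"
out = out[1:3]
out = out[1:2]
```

slice [1:3] → 'wm'
slice [1:2] → 'm'

'm'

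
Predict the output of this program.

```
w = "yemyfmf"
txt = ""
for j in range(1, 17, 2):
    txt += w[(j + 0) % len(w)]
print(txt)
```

j=1: add w[1]='e' → 'e'
j=3: add w[3]='y' → 'ey'
j=5: add w[5]='m' → 'eym'
j=7: add w[0]='y' → 'eymy'
j=9: add w[2]='m' → 'eymym'
j=11: add w[4]='f' → 'eymymf'
j=13: add w[6]='f' → 'eymymff'
j=15: add w[1]='e' → 'eymymffe'

eymymffe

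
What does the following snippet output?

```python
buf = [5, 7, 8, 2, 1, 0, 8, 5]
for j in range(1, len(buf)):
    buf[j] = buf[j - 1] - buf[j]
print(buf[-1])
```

-26

j=1: buf[1] = 5-7 = -2 → [5, -2, 8, 2, 1, 0, 8, 5]
j=2: buf[2] = (-2)-8 = -10 → [5, -2, -10, 2, 1, 0, 8, 5]
j=3: buf[3] = (-10)-2 = -12 → [5, -2, -10, -12, 1, 0, 8, 5]
j=4: buf[4] = (-12)-1 = -13 → [5, -2, -10, -12, -13, 0, 8, 5]
j=5: buf[5] = (-13)-0 = -13 → [5, -2, -10, -12, -13, -13, 8, 5]
j=6: buf[6] = (-13)-8 = -21 → [5, -2, -10, -12, -13, -13, -21, 5]
j=7: buf[7] = (-21)-5 = -26 → [5, -2, -10, -12, -13, -13, -21, -26]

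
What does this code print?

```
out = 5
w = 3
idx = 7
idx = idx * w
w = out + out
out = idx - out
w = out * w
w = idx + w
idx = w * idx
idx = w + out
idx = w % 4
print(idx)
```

idx = 7*3 = 21
w = 5+5 = 10
out = 21-5 = 16
w = 16*10 = 160
w = 21+160 = 181
idx = 181*21 = 3801
idx = 181+16 = 197
idx = 181%4 = 1

1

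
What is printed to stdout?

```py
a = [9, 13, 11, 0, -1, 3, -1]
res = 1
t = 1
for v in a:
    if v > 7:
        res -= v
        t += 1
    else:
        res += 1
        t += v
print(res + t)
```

v=9: >7, res = 1-9 = -8; t=2
v=13: >7, res = (-8)-13 = -21; t=3
v=11: >7, res = (-21)-11 = -32; t=4
v=0: not >7, res = (-32)+1 = -31; t=4
v=-1: not >7, res = (-31)+1 = -30; t=3
v=3: not >7, res = (-30)+1 = -29; t=6
v=-1: not >7, res = (-29)+1 = -28; t=5
res+t = (-28)+5 = -23

-23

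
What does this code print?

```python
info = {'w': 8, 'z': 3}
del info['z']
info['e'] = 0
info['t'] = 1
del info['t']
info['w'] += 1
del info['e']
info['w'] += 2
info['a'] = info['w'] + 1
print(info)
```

{'w': 11, 'a': 12}

del 'z' → {'w': 8}
info['e'] = 0 → {'w': 8, 'e': 0}
info['t'] = 1 → {'w': 8, 'e': 0, 't': 1}
del 't' → {'w': 8, 'e': 0}
info['w'] = 8+1 = 9 → {'w': 9, 'e': 0}
del 'e' → {'w': 9}
info['w'] = 9+2 = 11 → {'w': 11}
info['a'] = info['w']+1 = 12 → {'w': 11, 'a': 12}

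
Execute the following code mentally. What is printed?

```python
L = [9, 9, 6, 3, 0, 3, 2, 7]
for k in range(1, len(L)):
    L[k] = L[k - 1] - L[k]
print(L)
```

k=1: L[1] = 9-9 = 0 → [9, 0, 6, 3, 0, 3, 2, 7]
k=2: L[2] = 0-6 = -6 → [9, 0, -6, 3, 0, 3, 2, 7]
k=3: L[3] = (-6)-3 = -9 → [9, 0, -6, -9, 0, 3, 2, 7]
k=4: L[4] = (-9)-0 = -9 → [9, 0, -6, -9, -9, 3, 2, 7]
k=5: L[5] = (-9)-3 = -12 → [9, 0, -6, -9, -9, -12, 2, 7]
k=6: L[6] = (-12)-2 = -14 → [9, 0, -6, -9, -9, -12, -14, 7]
k=7: L[7] = (-14)-7 = -21 → [9, 0, -6, -9, -9, -12, -14, -21]

[9, 0, -6, -9, -9, -12, -14, -21]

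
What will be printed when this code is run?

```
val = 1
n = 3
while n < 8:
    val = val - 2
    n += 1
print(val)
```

n=3: val = 1-2 = -1
n=4: val = (-1)-2 = -3
n=5: val = (-3)-2 = -5
n=6: val = (-5)-2 = -7
n=7: val = (-7)-2 = -9

-9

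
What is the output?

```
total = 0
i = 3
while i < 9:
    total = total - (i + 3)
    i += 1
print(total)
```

-51

i=3: total = 0-6 = -6
i=4: total = (-6)-7 = -13
i=5: total = (-13)-8 = -21
i=6: total = (-21)-9 = -30
i=7: total = (-30)-10 = -40
i=8: total = (-40)-11 = -51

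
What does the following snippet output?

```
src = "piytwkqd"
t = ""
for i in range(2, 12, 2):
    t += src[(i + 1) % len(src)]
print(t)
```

tkdit

i=2: add src[3]='t' → 't'
i=4: add src[5]='k' → 'tk'
i=6: add src[7]='d' → 'tkd'
i=8: add src[1]='i' → 'tkdi'
i=10: add src[3]='t' → 'tkdit'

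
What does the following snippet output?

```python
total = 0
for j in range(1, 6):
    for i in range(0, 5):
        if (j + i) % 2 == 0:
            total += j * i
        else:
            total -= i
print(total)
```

46

j=1,i=0: odd sum, total = 0-0 = 0
j=1,i=1: even sum, total = 0+1 = 1
j=1,i=2: odd sum, total = 1-2 = -1
j=1,i=3: even sum, total = (-1)+3 = 2
j=1,i=4: odd sum, total = 2-4 = -2
j=2,i=0: even sum, total = (-2)+0 = -2
j=2,i=1: odd sum, total = (-2)-1 = -3
j=2,i=2: even sum, total = (-3)+4 = 1
j=2,i=3: odd sum, total = 1-3 = -2
j=2,i=4: even sum, total = (-2)+8 = 6
j=3,i=0: odd sum, total = 6-0 = 6
j=3,i=1: even sum, total = 6+3 = 9
j=3,i=2: odd sum, total = 9-2 = 7
j=3,i=3: even sum, total = 7+9 = 16
j=3,i=4: odd sum, total = 16-4 = 12
j=4,i=0: even sum, total = 12+0 = 12
j=4,i=1: odd sum, total = 12-1 = 11
j=4,i=2: even sum, total = 11+8 = 19
j=4,i=3: odd sum, total = 19-3 = 16
j=4,i=4: even sum, total = 16+16 = 32
j=5,i=0: odd sum, total = 32-0 = 32
j=5,i=1: even sum, total = 32+5 = 37
j=5,i=2: odd sum, total = 37-2 = 35
j=5,i=3: even sum, total = 35+15 = 50
j=5,i=4: odd sum, total = 50-4 = 46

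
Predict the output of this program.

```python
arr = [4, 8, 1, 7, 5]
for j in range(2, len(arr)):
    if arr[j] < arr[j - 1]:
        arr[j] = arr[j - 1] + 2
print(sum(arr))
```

j=2: 1<8, arr[2] = 8+2 = 10 → [4, 8, 10, 7, 5]
j=3: 7<10, arr[3] = 10+2 = 12 → [4, 8, 10, 12, 5]
j=4: 5<12, arr[4] = 12+2 = 14 → [4, 8, 10, 12, 14]
sum = 48

48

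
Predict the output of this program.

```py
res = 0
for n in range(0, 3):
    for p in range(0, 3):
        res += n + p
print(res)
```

n=0,p=0: res = 0+0 = 0
n=0,p=1: res = 0+1 = 1
n=0,p=2: res = 1+2 = 3
n=1,p=0: res = 3+1 = 4
n=1,p=1: res = 4+2 = 6
n=1,p=2: res = 6+3 = 9
n=2,p=0: res = 9+2 = 11
n=2,p=1: res = 11+3 = 14
n=2,p=2: res = 14+4 = 18

18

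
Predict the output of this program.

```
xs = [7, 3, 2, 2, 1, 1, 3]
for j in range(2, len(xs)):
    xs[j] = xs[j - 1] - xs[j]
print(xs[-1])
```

-6

j=2: xs[2] = 3-2 = 1 → [7, 3, 1, 2, 1, 1, 3]
j=3: xs[3] = 1-2 = -1 → [7, 3, 1, -1, 1, 1, 3]
j=4: xs[4] = (-1)-1 = -2 → [7, 3, 1, -1, -2, 1, 3]
j=5: xs[5] = (-2)-1 = -3 → [7, 3, 1, -1, -2, -3, 3]
j=6: xs[6] = (-3)-3 = -6 → [7, 3, 1, -1, -2, -3, -6]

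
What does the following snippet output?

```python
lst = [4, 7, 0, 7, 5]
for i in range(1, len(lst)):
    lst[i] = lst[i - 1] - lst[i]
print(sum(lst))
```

-27

i=1: lst[1] = 4-7 = -3 → [4, -3, 0, 7, 5]
i=2: lst[2] = (-3)-0 = -3 → [4, -3, -3, 7, 5]
i=3: lst[3] = (-3)-7 = -10 → [4, -3, -3, -10, 5]
i=4: lst[4] = (-10)-5 = -15 → [4, -3, -3, -10, -15]
sum = -27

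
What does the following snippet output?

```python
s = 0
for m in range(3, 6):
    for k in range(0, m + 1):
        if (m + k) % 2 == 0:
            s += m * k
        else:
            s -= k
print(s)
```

m=3,k=0: odd sum, s = 0-0 = 0
m=3,k=1: even sum, s = 0+3 = 3
m=3,k=2: odd sum, s = 3-2 = 1
m=3,k=3: even sum, s = 1+9 = 10
m=4,k=0: even sum, s = 10+0 = 10
m=4,k=1: odd sum, s = 10-1 = 9
m=4,k=2: even sum, s = 9+8 = 17
m=4,k=3: odd sum, s = 17-3 = 14
m=4,k=4: even sum, s = 14+16 = 30
m=5,k=0: odd sum, s = 30-0 = 30
m=5,k=1: even sum, s = 30+5 = 35
m=5,k=2: odd sum, s = 35-2 = 33
m=5,k=3: even sum, s = 33+15 = 48
m=5,k=4: odd sum, s = 48-4 = 44
m=5,k=5: even sum, s = 44+25 = 69

69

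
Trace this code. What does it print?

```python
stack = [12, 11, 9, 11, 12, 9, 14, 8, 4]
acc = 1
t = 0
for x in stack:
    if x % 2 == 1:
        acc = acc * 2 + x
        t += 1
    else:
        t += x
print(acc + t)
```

225

x=12: not odd; t=12
x=11: odd, acc = 1*2+11 = 13; t=13
x=9: odd, acc = 13*2+9 = 35; t=14
x=11: odd, acc = 35*2+11 = 81; t=15
x=12: not odd; t=27
x=9: odd, acc = 81*2+9 = 171; t=28
x=14: not odd; t=42
x=8: not odd; t=50
x=4: not odd; t=54
acc+t = 171+54 = 225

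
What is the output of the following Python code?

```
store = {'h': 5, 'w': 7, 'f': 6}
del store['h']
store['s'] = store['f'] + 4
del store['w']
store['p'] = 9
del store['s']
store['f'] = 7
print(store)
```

del 'h' → {'w': 7, 'f': 6}
store['s'] = store['f']+4 = 10 → {'w': 7, 'f': 6, 's': 10}
del 'w' → {'f': 6, 's': 10}
store['p'] = 9 → {'f': 6, 's': 10, 'p': 9}
del 's' → {'f': 6, 'p': 9}
store['f'] = 7 → {'f': 7, 'p': 9}

{'f': 7, 'p': 9}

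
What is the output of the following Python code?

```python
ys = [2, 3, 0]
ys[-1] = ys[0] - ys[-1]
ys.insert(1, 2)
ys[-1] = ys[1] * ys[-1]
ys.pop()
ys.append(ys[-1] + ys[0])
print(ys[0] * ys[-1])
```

10

ys[-1] = ys[0]-ys[-1] = 2-0 = 2 → [2, 3, 2]
insert 2 at 1 → [2, 2, 3, 2]
ys[-1] = ys[1]*ys[-1] = 2*2 = 4 → [2, 2, 3, 4]
pop() removes 4 → [2, 2, 3]
append ys[-1]+ys[0] = 3+2 = 5 → [2, 2, 3, 5]
ys[0]*ys[-1] = 2*5 = 10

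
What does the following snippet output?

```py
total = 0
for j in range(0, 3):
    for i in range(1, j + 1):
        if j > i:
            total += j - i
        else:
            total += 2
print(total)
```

j=1,i=1: not 1>1, total = 0+2 = 2
j=2,i=1: 2>1, total = 2+1 = 3
j=2,i=2: not 2>2, total = 3+2 = 5

5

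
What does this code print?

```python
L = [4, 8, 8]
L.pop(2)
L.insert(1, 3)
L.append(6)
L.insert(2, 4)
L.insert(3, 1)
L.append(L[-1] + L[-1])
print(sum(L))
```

38

pop(2) removes 8 → [4, 8]
insert 3 at 1 → [4, 3, 8]
append 6 → [4, 3, 8, 6]
insert 4 at 2 → [4, 3, 4, 8, 6]
insert 1 at 3 → [4, 3, 4, 1, 8, 6]
append L[-1]+L[-1] = 6+6 = 12 → [4, 3, 4, 1, 8, 6, 12]
sum = 38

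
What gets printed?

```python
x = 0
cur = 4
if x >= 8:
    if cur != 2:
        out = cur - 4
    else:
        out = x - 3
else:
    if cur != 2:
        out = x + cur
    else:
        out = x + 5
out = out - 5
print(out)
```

-1

x=0, cur=4
x >= 8 is False; cur != 2 is True
→ out = x + cur = 4
out = 4-5 = -1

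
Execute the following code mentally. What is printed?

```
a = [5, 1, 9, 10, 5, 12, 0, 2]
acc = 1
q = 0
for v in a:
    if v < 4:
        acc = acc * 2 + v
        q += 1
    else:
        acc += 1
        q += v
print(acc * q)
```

v=5: not <4, acc = 1+1 = 2; q=5
v=1: <4, acc = 2*2+1 = 5; q=6
v=9: not <4, acc = 5+1 = 6; q=15
v=10: not <4, acc = 6+1 = 7; q=25
v=5: not <4, acc = 7+1 = 8; q=30
v=12: not <4, acc = 8+1 = 9; q=42
v=0: <4, acc = 9*2+0 = 18; q=43
v=2: <4, acc = 18*2+2 = 38; q=44
acc*q = 38*44 = 1672

1672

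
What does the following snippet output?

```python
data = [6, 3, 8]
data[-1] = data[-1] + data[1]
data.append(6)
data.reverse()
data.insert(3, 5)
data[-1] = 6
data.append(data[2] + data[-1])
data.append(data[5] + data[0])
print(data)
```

data[-1] = data[-1]+data[1] = 8+3 = 11 → [6, 3, 11]
append 6 → [6, 3, 11, 6]
reverse → [6, 11, 3, 6]
insert 5 at 3 → [6, 11, 3, 5, 6]
data[-1] = 6 → [6, 11, 3, 5, 6]
append data[2]+data[-1] = 3+6 = 9 → [6, 11, 3, 5, 6, 9]
append data[5]+data[0] = 9+6 = 15 → [6, 11, 3, 5, 6, 9, 15]

[6, 11, 3, 5, 6, 9, 15]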